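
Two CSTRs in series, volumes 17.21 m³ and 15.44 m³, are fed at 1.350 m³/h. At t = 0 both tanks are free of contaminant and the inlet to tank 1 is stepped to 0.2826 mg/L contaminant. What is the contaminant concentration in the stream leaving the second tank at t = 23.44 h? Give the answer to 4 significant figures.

Time constants: τᵢ = Vᵢ/Q for each well-mixed tank.
τ₁ = 17.21/1.350 = 12.7481 h; τ₂ = 15.44/1.350 = 11.4370 h.
Solving the cascade with C₁(0)=C₂(0)=0 gives C₂(t) = C_in[1 − (τ₁ e^(−t/τ₁) − τ₂ e^(−t/τ₂))/(τ₁ − τ₂)].
At t = 23.44: e^(−t/τ₁) = 0.159024, e^(−t/τ₂) = 0.128802.
C₂ = 0.2826·[1 − (12.7481·0.159024 − 11.4370·0.128802)/(1.31111)] = 0.2826·0.577339 = 0.163156 mg/L.

0.1632 mg/L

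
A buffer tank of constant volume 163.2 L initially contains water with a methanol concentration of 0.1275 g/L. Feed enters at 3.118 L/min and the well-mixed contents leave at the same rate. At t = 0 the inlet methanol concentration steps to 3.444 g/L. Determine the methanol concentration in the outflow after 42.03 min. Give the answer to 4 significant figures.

1.958 g/L

Mass balance on the solute (V constant): V dC/dt = Q(C_in − C).
Time constant τ = V/Q = 163.2/3.118 = 52.3412 min.
Integrating: C(t) = C_in + (C₀ − C_in) e^(−t/τ).
C(42.03) = 3.444 + (0.1275 − 3.444)·e^(−42.03/52.3412) = 3.444 + (-3.31650)·0.447983 = 1.95826 g/L.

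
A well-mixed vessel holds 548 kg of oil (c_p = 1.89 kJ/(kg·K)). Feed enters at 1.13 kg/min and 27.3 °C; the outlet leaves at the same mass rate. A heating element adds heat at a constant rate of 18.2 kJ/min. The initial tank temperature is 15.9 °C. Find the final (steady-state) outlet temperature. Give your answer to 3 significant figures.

35.8 °C

Unsteady energy balance on the tank contents: M c_p dT/dt = ṁ c_p (T_in − T) + 18.2.
At steady state dT/dt = 0 ⇒ T_ss = T_in + Q̇/(ṁ c_p) = 27.3 + 18.2/(1.13·1.89) = 35.822 °C.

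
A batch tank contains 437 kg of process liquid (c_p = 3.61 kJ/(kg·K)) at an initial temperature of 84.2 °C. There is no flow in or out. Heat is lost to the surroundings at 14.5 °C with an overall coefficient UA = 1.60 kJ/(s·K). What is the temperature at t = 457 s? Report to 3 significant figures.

Energy balance: M c_p dT/dt = −UA(T − T_amb).
dT/dt = (T_ss − T)/τ with T_ss = T_amb = 14.500 °C, τ = M c_p/UA = 437·3.61/1.60 = 985.98 s.
Solution: T(t) = T_ss + (T₀ − T_ss) e^(−t/τ).
T(457) = 14.500 + (69.700)·0.62908 = 58.347 °C.

58.3 °C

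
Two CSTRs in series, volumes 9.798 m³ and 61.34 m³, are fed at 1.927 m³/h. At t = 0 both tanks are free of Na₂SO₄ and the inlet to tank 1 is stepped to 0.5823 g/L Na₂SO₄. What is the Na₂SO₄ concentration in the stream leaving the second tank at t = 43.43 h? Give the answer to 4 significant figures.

0.4052 g/L

Species balance on tank i: dCᵢ/dt = (Cᵢ₋₁ − Cᵢ)/τᵢ with τᵢ = Vᵢ/Q.
τ₁ = 9.798/1.927 = 5.08459 h; τ₂ = 61.34/1.927 = 31.8319 h.
Solving the cascade with C₁(0)=C₂(0)=0 gives C₂(t) = C_in[1 − (τ₁ e^(−t/τ₁) − τ₂ e^(−t/τ₂))/(τ₁ − τ₂)].
At t = 43.43: e^(−t/τ₁) = 0.000195197, e^(−t/τ₂) = 0.255545.
C₂ = 0.5823·[1 − (5.08459·0.000195197 − 31.8319·0.255545)/(-26.7473)] = 0.5823·0.695914 = 0.405230 g/L.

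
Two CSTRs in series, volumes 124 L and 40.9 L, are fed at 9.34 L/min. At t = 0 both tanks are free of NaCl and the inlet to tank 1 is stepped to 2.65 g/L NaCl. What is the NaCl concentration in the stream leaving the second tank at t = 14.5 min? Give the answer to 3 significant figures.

Species balance on tank i: dCᵢ/dt = (Cᵢ₋₁ − Cᵢ)/τᵢ with τᵢ = Vᵢ/Q.
τ₁ = 124/9.34 = 13.276 min; τ₂ = 40.9/9.34 = 4.3790 min.
Solving the cascade with C₁(0)=C₂(0)=0 gives C₂(t) = C_in[1 − (τ₁ e^(−t/τ₁) − τ₂ e^(−t/τ₂))/(τ₁ − τ₂)].
At t = 14.5: e^(−t/τ₁) = 0.33549, e^(−t/τ₂) = 0.036471.
C₂ = 2.65·[1 − (13.276·0.33549 − 4.3790·0.036471)/(8.8972)] = 2.65·0.51735 = 1.3710 g/L.

1.37 g/L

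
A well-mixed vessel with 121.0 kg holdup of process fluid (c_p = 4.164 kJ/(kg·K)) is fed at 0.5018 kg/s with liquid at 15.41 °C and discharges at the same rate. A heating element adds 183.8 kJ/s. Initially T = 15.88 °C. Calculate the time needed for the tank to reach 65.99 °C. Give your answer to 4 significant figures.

205.0 s

Heat balance on the well-mixed liquid: M c_p dT/dt = ṁ c_p (T_in − T) + 183.8.
τ = M/ṁ = 241.132 s; T_ss = T_in + Q̇/(ṁ c_p) = 103.374 °C.
T(t) = T_ss + (T₀ − T_ss) e^(−t/τ). Set T = 65.99:
e^(−t/τ) = (65.99 − 103.374)/(15.88 − 103.374) = 0.427274
t = −241.132 · ln(0.427274) = 205.042 s.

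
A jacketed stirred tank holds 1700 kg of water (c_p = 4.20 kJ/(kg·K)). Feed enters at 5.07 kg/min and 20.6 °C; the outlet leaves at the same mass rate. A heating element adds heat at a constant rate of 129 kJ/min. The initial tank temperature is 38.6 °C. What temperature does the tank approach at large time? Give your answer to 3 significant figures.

26.7 °C

M c_p dT/dt = ṁ c_p (T_in − T) + Q̇.
At steady state dT/dt = 0 ⇒ T_ss = T_in + Q̇/(ṁ c_p) = 20.6 + 129/(5.07·4.20) = 26.658 °C.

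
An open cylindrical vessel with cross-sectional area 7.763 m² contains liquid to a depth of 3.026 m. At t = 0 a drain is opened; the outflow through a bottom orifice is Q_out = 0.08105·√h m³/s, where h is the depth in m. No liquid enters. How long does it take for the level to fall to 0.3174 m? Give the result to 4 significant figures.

Volume balance on the tank: A dh/dt = −0.08105 √h.
This is separable: 2 d(√h)/dt = −0.08105/A, so √h = √h₀ − (0.08105/(2A)) t.
t = 2A(√h₀ − √h)/0.08105 = 2·7.763·(√3.026 − √0.3174)/0.08105
  = 15.5260 × (1.73954 − 0.563383) / 0.08105 = 225.306 s.

225.3 s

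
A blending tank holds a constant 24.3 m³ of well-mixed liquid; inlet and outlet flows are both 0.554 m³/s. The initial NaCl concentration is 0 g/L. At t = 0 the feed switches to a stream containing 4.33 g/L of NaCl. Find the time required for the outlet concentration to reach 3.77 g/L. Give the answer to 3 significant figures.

Species balance on the tank: V dC/dt = Q(C_in − C), so τ = V/Q = 43.863 s.
C(t) = C_in + (C₀ − C_in) e^(−t/τ). Set C = 3.77 and solve for t:
e^(−t/τ) = (C − C_in)/(C₀ − C_in) = (3.77 − 4.33)/(0 − 4.33) = 0.12933
t = −τ ln(…) = 43.863 × 2.0454 = 89.716 s.

89.7 s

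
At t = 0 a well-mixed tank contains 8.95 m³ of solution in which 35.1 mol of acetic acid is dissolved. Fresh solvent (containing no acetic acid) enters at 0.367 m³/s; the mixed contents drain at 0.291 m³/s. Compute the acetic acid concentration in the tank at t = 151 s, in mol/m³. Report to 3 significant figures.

0.0729 mol/m³

Let m(t) be the amount of acetic acid. Volume: V(t) = V₀ + (Q_in − Q_out) t = 8.95 + 0.076000 t; V(151) = 20.426 m³.
Solute balance: dm/dt = 0 − Q_out C = −Q_out m/V(t).
dm/m = −Q_out dt/(V₀ + 0.076000 t); integrating gives ln(m/m₀) = −(Q_out/(Q_in−Q_out)) ln(V/V₀).
m = m₀ (V₀/V)^(Q_out/(Q_in−Q_out)) = 35.1 × (8.95/20.426)^(3.8289) = 1.4899 mol.
C = m/V = 1.4899/20.426 = 0.072943 mol/m³.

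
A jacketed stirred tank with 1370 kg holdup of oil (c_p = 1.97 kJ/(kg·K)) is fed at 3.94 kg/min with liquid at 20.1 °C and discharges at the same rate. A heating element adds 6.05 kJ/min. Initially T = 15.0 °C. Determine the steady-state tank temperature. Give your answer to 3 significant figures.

M c_p dT/dt = ṁ c_p (T_in − T) + Q̇.
At steady state dT/dt = 0 ⇒ T_ss = T_in + Q̇/(ṁ c_p) = 20.1 + 6.05/(3.94·1.97) = 20.879 °C.

20.9 °C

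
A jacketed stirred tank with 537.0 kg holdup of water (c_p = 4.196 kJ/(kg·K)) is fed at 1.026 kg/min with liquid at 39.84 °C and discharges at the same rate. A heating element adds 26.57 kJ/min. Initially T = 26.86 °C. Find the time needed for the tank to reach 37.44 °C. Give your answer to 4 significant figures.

420.8 min

M c_p dT/dt = ṁ c_p (T_in − T) + Q̇.
τ = M/ṁ = 523.392 min; T_ss = T_in + Q̇/(ṁ c_p) = 46.0118 °C.
T(t) = T_ss + (T₀ − T_ss) e^(−t/τ). Set T = 37.44:
e^(−t/τ) = (37.44 − 46.0118)/(26.86 − 46.0118) = 0.447570
t = −523.392 · ln(0.447570) = 420.766 min.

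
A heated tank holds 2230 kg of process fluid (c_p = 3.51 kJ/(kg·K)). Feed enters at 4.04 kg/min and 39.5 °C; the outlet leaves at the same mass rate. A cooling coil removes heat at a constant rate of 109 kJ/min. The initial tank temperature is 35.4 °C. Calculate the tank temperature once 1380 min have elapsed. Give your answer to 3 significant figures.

32.1 °C

Unsteady energy balance on the tank contents: M c_p dT/dt = ṁ c_p (T_in − T) − 109.
τ = M/ṁ = 551.98 min; T_ss = T_in − Q̇/(ṁ c_p) = 39.5 − 109/(4.04·3.51) = 31.813 °C.
T approaches T_ss exponentially: T(t) = T_ss + (T₀ − T_ss) e^(−t/τ).
T(1380) = 31.813 + (3.5867)·e^(−1380/551.98) = 31.813 + (3.5867)·0.082078 = 32.108 °C.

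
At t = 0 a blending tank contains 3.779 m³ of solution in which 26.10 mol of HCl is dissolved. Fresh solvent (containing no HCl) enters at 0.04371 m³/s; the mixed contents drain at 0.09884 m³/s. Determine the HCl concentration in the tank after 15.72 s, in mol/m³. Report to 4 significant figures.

5.618 mol/m³

Total volume: dV/dt = Q_in − Q_out = -0.0551300 m³/s, so V(t) = 3.779 − 0.0551300 t and V(15.72) = 2.91236 m³.
Species balance (pure solvent in): dm/dt = −Q_out · m/V(t).
Separate: dm/m = −Q_out dt/V(t) ⇒ ln(m/m₀) = −(Q_out/(Q_in−Q_out)) ln(V/V₀).
m = m₀ (V₀/V)^(Q_out/(Q_in−Q_out)) = 26.10 × (3.779/2.91236)^(-1.79285) = 16.3610 mol.
C = m/V = 16.3610/2.91236 = 5.61780 mol/m³.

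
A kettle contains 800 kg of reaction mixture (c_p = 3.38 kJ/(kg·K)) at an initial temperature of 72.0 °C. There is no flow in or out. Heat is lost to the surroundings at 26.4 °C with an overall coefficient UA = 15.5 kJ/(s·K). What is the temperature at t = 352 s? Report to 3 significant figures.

Lumped-capacitance energy balance: M c_p dT/dt = UA(T_amb − T).
dT/dt = (T_ss − T)/τ with T_ss = T_amb = 26.400 °C, τ = M c_p/UA = 800·3.38/15.5 = 174.45 s.
Solution: T(t) = T_ss + (T₀ − T_ss) e^(−t/τ).
T(352) = 26.400 + (45.600)·0.13295 = 32.463 °C.

32.5 °C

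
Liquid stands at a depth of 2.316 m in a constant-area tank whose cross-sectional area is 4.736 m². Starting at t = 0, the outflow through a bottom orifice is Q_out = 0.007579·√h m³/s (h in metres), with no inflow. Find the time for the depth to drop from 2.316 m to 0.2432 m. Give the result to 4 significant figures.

Unsteady balance on liquid volume: A dh/dt = −0.007579 √h.
Separate and integrate: 2(√h − √h₀) = −(0.007579/A) t.
t = 2A(√h₀ − √h)/0.007579 = 2·4.736·(√2.316 − √0.2432)/0.007579
  = 9.47200 × (1.52184 − 0.493153) / 0.007579 = 1285.62 s.

1286 s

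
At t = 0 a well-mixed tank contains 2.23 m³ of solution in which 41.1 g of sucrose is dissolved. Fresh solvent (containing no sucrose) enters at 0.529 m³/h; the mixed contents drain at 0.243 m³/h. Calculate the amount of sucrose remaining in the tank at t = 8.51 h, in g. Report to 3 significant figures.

22.0 g

Let m(t) be the amount of sucrose. Volume: V(t) = V₀ + (Q_in − Q_out) t = 2.23 + 0.28600 t; V(8.51) = 4.6639 m³.
Solute balance: dm/dt = 0 − Q_out C = −Q_out m/V(t).
Separate: dm/m = −Q_out dt/V(t) ⇒ ln(m/m₀) = −(Q_out/(Q_in−Q_out)) ln(V/V₀).
m = m₀ (V₀/V)^(Q_out/(Q_in−Q_out)) = 41.1 × (2.23/4.6639)^(0.84965) = 21.957 g.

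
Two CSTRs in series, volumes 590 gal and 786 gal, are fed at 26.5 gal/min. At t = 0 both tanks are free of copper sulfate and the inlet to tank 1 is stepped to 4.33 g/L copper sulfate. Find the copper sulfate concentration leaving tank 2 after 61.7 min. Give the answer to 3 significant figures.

2.98 g/L

Time constants: τᵢ = Vᵢ/Q for each well-mixed tank.
τ₁ = 590/26.5 = 22.264 min; τ₂ = 786/26.5 = 29.660 min.
Solving the cascade with C₁(0)=C₂(0)=0 gives C₂(t) = C_in[1 − (τ₁ e^(−t/τ₁) − τ₂ e^(−t/τ₂))/(τ₁ − τ₂)].
At t = 61.7: e^(−t/τ₁) = 0.062582, e^(−t/τ₂) = 0.12490.
C₂ = 4.33·[1 − (22.264·0.062582 − 29.660·0.12490)/(-7.3962)] = 4.33·0.68750 = 2.9769 g/L.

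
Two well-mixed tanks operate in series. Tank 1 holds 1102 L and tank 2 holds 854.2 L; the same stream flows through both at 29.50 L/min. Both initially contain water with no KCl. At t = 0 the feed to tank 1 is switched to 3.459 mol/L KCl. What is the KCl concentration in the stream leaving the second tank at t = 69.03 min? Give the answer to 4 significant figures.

2.134 mol/L

Each tank obeys Vᵢ dCᵢ/dt = Q(Cᵢ₋₁ − Cᵢ), so τᵢ = Vᵢ/Q.
τ₁ = 1102/29.50 = 37.3559 min; τ₂ = 854.2/29.50 = 28.9559 min.
Tank 1: C₁ = C_in(1 − e^(−t/τ₁)). Tank 2 (τ₁ ≠ τ₂): C₂ = C_in[1 − (τ₁ e^(−t/τ₁) − τ₂ e^(−t/τ₂))/(τ₁ − τ₂)].
At t = 69.03: e^(−t/τ₁) = 0.157568, e^(−t/τ₂) = 0.0921841.
C₂ = 3.459·[1 − (37.3559·0.157568 − 28.9559·0.0921841)/(8.40000)] = 3.459·0.617046 = 2.13436 mol/L.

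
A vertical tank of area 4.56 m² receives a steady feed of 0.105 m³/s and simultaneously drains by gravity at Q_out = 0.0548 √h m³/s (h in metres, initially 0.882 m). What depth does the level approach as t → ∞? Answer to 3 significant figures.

3.67 m

Unsteady balance on liquid volume: A dh/dt = Q_in − 0.0548 √h. At steady state dh/dt = 0:
Q_in = 0.0548 √h_ss ⇒ √h_ss = 0.105/0.0548 = 1.9161.
h_ss = 1.9161² = 3.6713 m. (Since h₀ = 0.882 m < h_ss, the level will rise toward this value.)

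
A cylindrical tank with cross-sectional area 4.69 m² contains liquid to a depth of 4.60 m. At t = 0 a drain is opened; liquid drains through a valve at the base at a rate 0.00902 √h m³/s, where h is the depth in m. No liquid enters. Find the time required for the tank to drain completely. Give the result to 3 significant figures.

2230 s

With no inflow, A dh/dt = −0.00902 √h.
This is separable: 2 d(√h)/dt = −0.00902/A, so √h = √h₀ − (0.00902/(2A)) t.
Set h = 0: 2√h₀ = (0.00902/A) t_empty ⇒ t_empty = 2A√h₀/0.00902.
t_empty = 2·4.69·√4.60/0.00902 = 9.3800·2.1448/0.00902 = 2230.4 s.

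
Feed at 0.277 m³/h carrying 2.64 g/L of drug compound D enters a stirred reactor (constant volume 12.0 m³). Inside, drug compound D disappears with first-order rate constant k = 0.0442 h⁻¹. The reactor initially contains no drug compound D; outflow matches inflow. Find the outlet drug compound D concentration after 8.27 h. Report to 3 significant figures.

V dC/dt = Q(C_in − C) − k V C.
dC/dt = (Q/V) C_in − (Q/V + k) C; effective rate a = Q/V + k = 0.023083 + 0.0442 = 0.067283 h⁻¹.
C_ss = Q C_in/(Q + kV) = 0.90572 g/L; C(t) = C_ss + (C₀ − C_ss) e^(−a t).
C(8.27) = 0.90572 + (-0.90572)·e^(−0.067283·8.27) = 0.90572 + (-0.90572)·0.57325 = 0.38652 g/L.

0.387 g/L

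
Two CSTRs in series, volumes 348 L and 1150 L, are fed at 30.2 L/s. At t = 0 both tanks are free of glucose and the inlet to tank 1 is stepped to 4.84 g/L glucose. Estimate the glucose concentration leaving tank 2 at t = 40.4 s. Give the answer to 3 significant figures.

2.50 g/L

Species balance on tank i: dCᵢ/dt = (Cᵢ₋₁ − Cᵢ)/τᵢ with τᵢ = Vᵢ/Q.
τ₁ = 348/30.2 = 11.523 s; τ₂ = 1150/30.2 = 38.079 s.
Solving the cascade with C₁(0)=C₂(0)=0 gives C₂(t) = C_in[1 − (τ₁ e^(−t/τ₁) − τ₂ e^(−t/τ₂))/(τ₁ − τ₂)].
At t = 40.4: e^(−t/τ₁) = 0.030017, e^(−t/τ₂) = 0.34613.
C₂ = 4.84·[1 − (11.523·0.030017 − 38.079·0.34613)/(-26.556)] = 4.84·0.51670 = 2.5008 g/L.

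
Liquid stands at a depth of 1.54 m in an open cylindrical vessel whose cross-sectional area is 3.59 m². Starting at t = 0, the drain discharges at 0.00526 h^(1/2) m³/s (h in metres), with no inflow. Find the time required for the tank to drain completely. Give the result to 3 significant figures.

Accumulation of liquid (constant cross-section A): A dh/dt = −0.00526 √h.
This is separable: 2 d(√h)/dt = −0.00526/A, so √h = √h₀ − (0.00526/(2A)) t.
Set h = 0: 2√h₀ = (0.00526/A) t_empty ⇒ t_empty = 2A√h₀/0.00526.
t_empty = 2·3.59·√1.54/0.00526 = 7.1800·1.2410/0.00526 = 1693.9 s.

1690 s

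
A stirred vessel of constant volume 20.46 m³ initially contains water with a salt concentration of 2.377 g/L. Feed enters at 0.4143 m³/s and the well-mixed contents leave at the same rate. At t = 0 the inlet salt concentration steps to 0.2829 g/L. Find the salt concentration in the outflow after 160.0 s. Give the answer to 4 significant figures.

0.3649 g/L

Transient balance on the dissolved component: V dC/dt = Q(C_in − C).
Rewrite as dC/dt + C/τ = C_in/τ, τ = V/Q = 49.3845 s.
Solution: C(t) = C_in + (C₀ − C_in) e^(−t/τ).
C(160.0) = 0.2829 + (2.377 − 0.2829)·e^(−160.0/49.3845) = 0.2829 + (2.09410)·0.0391685 = 0.364923 g/L.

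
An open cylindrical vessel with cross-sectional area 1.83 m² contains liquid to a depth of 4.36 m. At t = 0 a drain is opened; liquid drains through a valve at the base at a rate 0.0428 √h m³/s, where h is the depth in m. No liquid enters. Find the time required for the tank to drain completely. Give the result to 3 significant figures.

179 s

With no inflow, A dh/dt = −0.0428 √h.
This is separable: 2 d(√h)/dt = −0.0428/A, so √h = √h₀ − (0.0428/(2A)) t.
Set h = 0: 2√h₀ = (0.0428/A) t_empty ⇒ t_empty = 2A√h₀/0.0428.
t_empty = 2·1.83·√4.36/0.0428 = 3.6600·2.0881/0.0428 = 178.56 s.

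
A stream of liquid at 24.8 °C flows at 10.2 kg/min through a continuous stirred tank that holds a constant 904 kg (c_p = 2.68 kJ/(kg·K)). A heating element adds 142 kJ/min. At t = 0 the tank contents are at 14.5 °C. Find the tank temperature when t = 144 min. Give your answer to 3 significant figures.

M c_p dT/dt = ṁ c_p (T_in − T) + Q̇.
τ = M/ṁ = 88.627 min; T_ss = T_in + Q̇/(ṁ c_p) = 24.8 + 142/(10.2·2.68) = 29.995 °C.
Integrating: T(t) = T_ss + (T₀ − T_ss) e^(−t/τ).
T(144) = 29.995 + (-15.495)·e^(−144/88.627) = 29.995 + (-15.495)·0.19696 = 26.943 °C.

26.9 °C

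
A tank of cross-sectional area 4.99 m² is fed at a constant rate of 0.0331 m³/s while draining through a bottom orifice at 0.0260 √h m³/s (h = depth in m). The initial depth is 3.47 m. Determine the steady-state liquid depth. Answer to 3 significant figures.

Volume balance on the tank: A dh/dt = Q_in − 0.0260 √h. At steady state dh/dt = 0:
Q_in = 0.0260 √h_ss ⇒ √h_ss = 0.0331/0.0260 = 1.2731.
h_ss = 1.2731² = 1.6207 m. (Since h₀ = 3.47 m > h_ss, the level will fall toward this value.)

1.62 m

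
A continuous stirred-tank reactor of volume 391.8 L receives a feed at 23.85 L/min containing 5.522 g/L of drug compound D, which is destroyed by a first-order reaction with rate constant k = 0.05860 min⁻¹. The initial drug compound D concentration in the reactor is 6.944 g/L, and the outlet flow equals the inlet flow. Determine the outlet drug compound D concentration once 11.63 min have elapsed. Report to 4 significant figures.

3.843 g/L

V dC/dt = Q(C_in − C) − k V C.
This is linear with rate a = Q/V + k = 0.119473 min⁻¹.
C_ss = Q C_in/(Q + kV) = 2.81353 g/L; C(t) = C_ss + (C₀ − C_ss) e^(−a t).
C(11.63) = 2.81353 + (4.13047)·e^(−0.119473·11.63) = 2.81353 + (4.13047)·0.249207 = 3.84287 g/L.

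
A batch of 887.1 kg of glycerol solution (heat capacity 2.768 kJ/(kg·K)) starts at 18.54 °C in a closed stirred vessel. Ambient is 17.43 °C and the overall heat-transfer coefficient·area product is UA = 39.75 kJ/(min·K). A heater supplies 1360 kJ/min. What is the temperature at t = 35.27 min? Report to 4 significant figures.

32.94 °C

Lumped-capacitance energy balance: M c_p dT/dt = UA(T_amb − T) + Q̇.
dT/dt = (T_ss − T)/τ with T_ss = T_amb + Q̇/UA = 17.43 + 1360/39.75 = 51.6438 °C, τ = M c_p/UA = 887.1·2.768/39.75 = 61.7734 min.
T approaches T_ss exponentially: T(t) = T_ss + (T₀ − T_ss) e^(−t/τ).
T(35.27) = 51.6438 + (-33.1038)·0.564984 = 32.9407 °C.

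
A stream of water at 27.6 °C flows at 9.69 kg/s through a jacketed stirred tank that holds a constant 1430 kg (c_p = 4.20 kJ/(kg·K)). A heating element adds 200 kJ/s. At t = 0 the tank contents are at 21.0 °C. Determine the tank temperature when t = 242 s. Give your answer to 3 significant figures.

First-law balance (no shaft work): M c_p dT/dt = ṁ c_p (T_in − T) + 200.
Rearrange: dT/dt = (T_ss − T)/τ with τ = M/ṁ = 147.57 s and T_ss = T_in + Q̇/(ṁ c_p) = 32.514 °C.
Integrating: T(t) = T_ss + (T₀ − T_ss) e^(−t/τ).
T(242) = 32.514 + (-11.514)·e^(−242/147.57) = 32.514 + (-11.514)·0.19401 = 30.280 °C.

30.3 °C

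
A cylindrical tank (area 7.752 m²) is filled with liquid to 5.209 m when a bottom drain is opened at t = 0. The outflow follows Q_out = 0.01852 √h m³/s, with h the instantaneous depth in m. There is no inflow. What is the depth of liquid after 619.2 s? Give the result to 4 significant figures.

With no inflow, A dh/dt = −0.01852 √h.
∫ h^(−1/2) dh = −(0.01852/A) ∫ dt, giving 2√h = 2√h₀ − (0.01852/A) t.
√h = √5.209 − 0.01852·619.2/(2·7.752) = 2.28232 − 0.739653 = 1.54267.
h = 1.54267² = 2.37983 m.

2.380 m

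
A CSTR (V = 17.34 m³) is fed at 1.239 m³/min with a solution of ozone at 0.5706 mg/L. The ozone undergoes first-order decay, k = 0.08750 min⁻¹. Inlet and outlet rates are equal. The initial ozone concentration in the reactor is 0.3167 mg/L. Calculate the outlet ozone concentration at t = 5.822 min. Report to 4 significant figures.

Species balance: V dC/dt = Q C_in − Q C − k V C.
dC/dt = (Q/V) C_in − (Q/V + k) C; effective rate a = Q/V + k = 0.0714533 + 0.08750 = 0.158953 min⁻¹.
C_ss = Q C_in/(Q + kV) = 0.256498 mg/L; C(t) = C_ss + (C₀ − C_ss) e^(−a t).
C(5.822) = 0.256498 + (0.0602017)·e^(−0.158953·5.822) = 0.256498 + (0.0602017)·0.396363 = 0.280360 mg/L.

0.2804 mg/L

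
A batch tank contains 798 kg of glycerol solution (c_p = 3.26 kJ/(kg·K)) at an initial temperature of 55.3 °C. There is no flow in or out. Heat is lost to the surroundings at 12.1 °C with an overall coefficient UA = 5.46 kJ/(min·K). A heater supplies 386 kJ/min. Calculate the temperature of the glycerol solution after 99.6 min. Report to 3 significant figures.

60.5 °C

Lumped-capacitance energy balance: M c_p dT/dt = UA(T_amb − T) + Q̇.
dT/dt = (T_ss − T)/τ with T_ss = T_amb + Q̇/UA = 12.1 + 386/5.46 = 82.796 °C, τ = M c_p/UA = 798·3.26/5.46 = 476.46 min.
T approaches T_ss exponentially: T(t) = T_ss + (T₀ − T_ss) e^(−t/τ).
T(99.6) = 82.796 + (-27.496)·0.81136 = 60.487 °C.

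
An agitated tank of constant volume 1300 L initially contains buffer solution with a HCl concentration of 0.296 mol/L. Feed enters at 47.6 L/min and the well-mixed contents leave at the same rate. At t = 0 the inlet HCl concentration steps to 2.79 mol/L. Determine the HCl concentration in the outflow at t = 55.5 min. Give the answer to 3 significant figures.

2.46 mol/L

Unsteady species balance (constant V, well mixed): V dC/dt = Q(C_in − C).
So dC/dt = (C_in − C)/τ with τ = V/Q = 1300/47.6 = 27.311 min.
Integrating: C(t) = C_in + (C₀ − C_in) e^(−t/τ).
C(55.5) = 2.79 + (0.296 − 2.79)·e^(−55.5/27.311) = 2.79 + (-2.4940)·0.13105 = 2.4632 mol/L.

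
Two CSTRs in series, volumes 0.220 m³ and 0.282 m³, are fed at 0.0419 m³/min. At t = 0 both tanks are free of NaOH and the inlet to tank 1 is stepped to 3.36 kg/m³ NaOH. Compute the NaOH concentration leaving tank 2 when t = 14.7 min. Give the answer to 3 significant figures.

Each tank obeys Vᵢ dCᵢ/dt = Q(Cᵢ₋₁ − Cᵢ), so τᵢ = Vᵢ/Q.
τ₁ = 0.220/0.0419 = 5.2506 min; τ₂ = 0.282/0.0419 = 6.7303 min.
Solving the cascade with C₁(0)=C₂(0)=0 gives C₂(t) = C_in[1 − (τ₁ e^(−t/τ₁) − τ₂ e^(−t/τ₂))/(τ₁ − τ₂)].
At t = 14.7: e^(−t/τ₁) = 0.060829, e^(−t/τ₂) = 0.11257.
C₂ = 3.36·[1 − (5.2506·0.060829 − 6.7303·0.11257)/(-1.4797)] = 3.36·0.70382 = 2.3648 kg/m³.

2.36 kg/m³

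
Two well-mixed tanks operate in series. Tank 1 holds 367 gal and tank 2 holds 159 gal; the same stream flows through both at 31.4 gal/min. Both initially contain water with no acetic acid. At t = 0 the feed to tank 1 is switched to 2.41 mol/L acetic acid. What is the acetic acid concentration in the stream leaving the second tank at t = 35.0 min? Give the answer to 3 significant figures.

2.20 mol/L

Species balance on tank i: dCᵢ/dt = (Cᵢ₋₁ − Cᵢ)/τᵢ with τᵢ = Vᵢ/Q.
τ₁ = 367/31.4 = 11.688 min; τ₂ = 159/31.4 = 5.0637 min.
Tank 1: C₁ = C_in(1 − e^(−t/τ₁)). Tank 2 (τ₁ ≠ τ₂): C₂ = C_in[1 − (τ₁ e^(−t/τ₁) − τ₂ e^(−t/τ₂))/(τ₁ − τ₂)].
At t = 35.0: e^(−t/τ₁) = 0.050059, e^(−t/τ₂) = 0.00099581.
C₂ = 2.41·[1 − (11.688·0.050059 − 5.0637·0.00099581)/(6.6242)] = 2.41·0.91244 = 2.1990 mol/L.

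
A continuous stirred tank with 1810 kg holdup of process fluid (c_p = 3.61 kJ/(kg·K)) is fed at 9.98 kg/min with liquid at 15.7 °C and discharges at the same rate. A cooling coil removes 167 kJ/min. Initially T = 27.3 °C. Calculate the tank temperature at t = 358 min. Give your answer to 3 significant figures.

13.3 °C

M c_p dT/dt = ṁ c_p (T_in − T) − Q̇.
τ = M/ṁ = 181.36 min; T_ss = T_in − Q̇/(ṁ c_p) = 15.7 − 167/(9.98·3.61) = 11.065 °C.
This is linear first-order; T(t) = T_ss + (T₀ − T_ss) e^(−t/τ).
T(358) = 11.065 + (16.235)·e^(−358/181.36) = 11.065 + (16.235)·0.13891 = 13.320 °C.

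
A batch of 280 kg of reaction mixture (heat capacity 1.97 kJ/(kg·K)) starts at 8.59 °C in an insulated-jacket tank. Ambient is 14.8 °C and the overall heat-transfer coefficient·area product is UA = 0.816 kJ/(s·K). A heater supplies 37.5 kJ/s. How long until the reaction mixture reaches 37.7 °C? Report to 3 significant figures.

552 s

Unsteady energy balance on the tank contents: M c_p dT/dt = −UA(T − T_amb) + Q̇.
τ = M c_p/UA = 675.98 s; T_ss = T_amb + Q̇/UA = 14.8 + 37.5/0.816 = 60.756 °C.
T(t) = T_ss + (T₀ − T_ss)e^(−t/τ); set T = 37.7:
t = −τ ln[(T − T_ss)/(T₀ − T_ss)] = −675.98 · ln(0.44197) = 551.94 s.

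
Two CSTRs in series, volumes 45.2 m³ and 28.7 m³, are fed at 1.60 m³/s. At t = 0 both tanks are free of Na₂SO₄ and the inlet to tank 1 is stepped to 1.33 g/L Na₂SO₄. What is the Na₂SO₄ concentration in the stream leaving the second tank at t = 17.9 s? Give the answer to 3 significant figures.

0.249 g/L

Time constants: τᵢ = Vᵢ/Q for each well-mixed tank.
τ₁ = 45.2/1.60 = 28.250 s; τ₂ = 28.7/1.60 = 17.938 s.
Tank 1: C₁ = C_in(1 − e^(−t/τ₁)). Tank 2 (τ₁ ≠ τ₂): C₂ = C_in[1 − (τ₁ e^(−t/τ₁) − τ₂ e^(−t/τ₂))/(τ₁ − τ₂)].
At t = 17.9: e^(−t/τ₁) = 0.53066, e^(−t/τ₂) = 0.36865.
C₂ = 1.33·[1 − (28.250·0.53066 − 17.938·0.36865)/(10.312)] = 1.33·0.18753 = 0.24942 g/L.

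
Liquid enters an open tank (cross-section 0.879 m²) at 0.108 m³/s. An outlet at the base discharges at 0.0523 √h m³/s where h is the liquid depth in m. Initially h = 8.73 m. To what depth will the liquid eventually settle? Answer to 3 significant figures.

A dh/dt = Q_in − 0.0523 √h. Steady state requires inflow = outflow:
Q_in = 0.0523 √h_ss ⇒ √h_ss = 0.108/0.0523 = 2.0650.
h_ss = 2.0650² = 4.2643 m. (Since h₀ = 8.73 m > h_ss, the level will fall toward this value.)

4.26 m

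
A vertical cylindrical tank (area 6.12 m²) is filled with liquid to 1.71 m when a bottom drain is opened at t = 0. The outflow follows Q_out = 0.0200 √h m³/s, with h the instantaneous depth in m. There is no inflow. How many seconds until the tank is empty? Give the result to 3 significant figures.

800 s

With no inflow, A dh/dt = −0.0200 √h.
This is separable: 2 d(√h)/dt = −0.0200/A, so √h = √h₀ − (0.0200/(2A)) t.
Set h = 0: 2√h₀ = (0.0200/A) t_empty ⇒ t_empty = 2A√h₀/0.0200.
t_empty = 2·6.12·√1.71/0.0200 = 12.240·1.3077/0.0200 = 800.29 s.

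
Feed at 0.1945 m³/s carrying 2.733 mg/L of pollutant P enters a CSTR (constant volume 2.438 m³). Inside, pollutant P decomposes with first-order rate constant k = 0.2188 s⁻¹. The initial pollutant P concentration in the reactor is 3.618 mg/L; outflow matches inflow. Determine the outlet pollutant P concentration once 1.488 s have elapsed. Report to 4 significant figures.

Species balance: V dC/dt = Q C_in − Q C − k V C.
This is linear with rate a = Q/V + k = 0.298579 s⁻¹.
C_ss = Q C_in/(Q + kV) = 0.730242 mg/L; C(t) = C_ss + (C₀ − C_ss) e^(−a t).
C(1.488) = 0.730242 + (2.88776)·e^(−0.298579·1.488) = 0.730242 + (2.88776)·0.641283 = 2.58211 mg/L.

2.582 mg/L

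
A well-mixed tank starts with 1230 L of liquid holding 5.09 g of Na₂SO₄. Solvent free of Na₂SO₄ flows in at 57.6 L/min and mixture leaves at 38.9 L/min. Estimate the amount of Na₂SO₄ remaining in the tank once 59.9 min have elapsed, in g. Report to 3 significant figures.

1.32 g

Total volume: dV/dt = Q_in − Q_out = 18.700 L/min, so V(t) = 1230 + 18.700 t and V(59.9) = 2350.1 L.
No Na₂SO₄ enters, so dm/dt = −Q_out · (m/V).
Separate: dm/m = −Q_out dt/V(t) ⇒ ln(m/m₀) = −(Q_out/(Q_in−Q_out)) ln(V/V₀).
m = m₀ (V₀/V)^(Q_out/(Q_in−Q_out)) = 5.09 × (1230/2350.1)^(2.0802) = 1.3237 g.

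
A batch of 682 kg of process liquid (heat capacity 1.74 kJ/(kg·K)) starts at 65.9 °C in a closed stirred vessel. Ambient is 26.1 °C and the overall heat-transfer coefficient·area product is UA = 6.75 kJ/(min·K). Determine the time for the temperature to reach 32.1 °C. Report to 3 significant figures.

M c_p dT/dt = −UA(T − T_amb).
τ = M c_p/UA = 175.80 min; T_ss = T_amb = 26.100 °C.
T(t) = T_ss + (T₀ − T_ss)e^(−t/τ); set T = 32.1:
t = −τ ln[(T − T_ss)/(T₀ − T_ss)] = −175.80 · ln(0.15075) = 332.64 min.

333 min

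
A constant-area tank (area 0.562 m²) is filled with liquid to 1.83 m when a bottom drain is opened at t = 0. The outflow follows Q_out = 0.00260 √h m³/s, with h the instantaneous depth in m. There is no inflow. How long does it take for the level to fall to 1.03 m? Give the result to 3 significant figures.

146 s

A dh/dt = −Q_out = −0.00260 √h.
Separate and integrate: 2(√h − √h₀) = −(0.00260/A) t.
t = 2A(√h₀ − √h)/0.00260 = 2·0.562·(√1.83 − √1.03)/0.00260
  = 1.1240 × (1.3528 − 1.0149) / 0.00260 = 146.07 s.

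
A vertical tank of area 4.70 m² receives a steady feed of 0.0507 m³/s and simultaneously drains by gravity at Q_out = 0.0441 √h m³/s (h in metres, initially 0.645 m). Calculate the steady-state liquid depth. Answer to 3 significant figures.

A dh/dt = Q_in − 0.0441 √h. Steady state requires inflow = outflow:
Q_in = 0.0441 √h_ss ⇒ √h_ss = 0.0507/0.0441 = 1.1497.
h_ss = 1.1497² = 1.3217 m. (Since h₀ = 0.645 m < h_ss, the level will rise toward this value.)

1.32 m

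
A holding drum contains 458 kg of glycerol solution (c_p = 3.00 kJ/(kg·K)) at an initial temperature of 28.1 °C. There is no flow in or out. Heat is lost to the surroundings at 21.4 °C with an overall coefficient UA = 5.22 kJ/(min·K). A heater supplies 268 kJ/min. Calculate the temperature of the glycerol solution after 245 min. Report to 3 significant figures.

Lumped-capacitance energy balance: M c_p dT/dt = UA(T_amb − T) + Q̇.
dT/dt = (T_ss − T)/τ with T_ss = T_amb + Q̇/UA = 21.4 + 268/5.22 = 72.741 °C, τ = M c_p/UA = 458·3.00/5.22 = 263.22 min.
T approaches T_ss exponentially: T(t) = T_ss + (T₀ − T_ss) e^(−t/τ).
T(245) = 72.741 + (-44.641)·0.39424 = 55.142 °C.

55.1 °C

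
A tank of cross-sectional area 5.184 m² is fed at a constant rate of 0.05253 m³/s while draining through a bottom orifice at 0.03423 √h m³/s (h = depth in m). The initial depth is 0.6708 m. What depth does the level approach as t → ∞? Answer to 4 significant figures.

Unsteady balance on liquid volume: A dh/dt = Q_in − 0.03423 √h. At steady state dh/dt = 0:
Q_in = 0.03423 √h_ss ⇒ √h_ss = 0.05253/0.03423 = 1.53462.
h_ss = 1.53462² = 2.35505 m. (Since h₀ = 0.6708 m < h_ss, the level will rise toward this value.)

2.355 m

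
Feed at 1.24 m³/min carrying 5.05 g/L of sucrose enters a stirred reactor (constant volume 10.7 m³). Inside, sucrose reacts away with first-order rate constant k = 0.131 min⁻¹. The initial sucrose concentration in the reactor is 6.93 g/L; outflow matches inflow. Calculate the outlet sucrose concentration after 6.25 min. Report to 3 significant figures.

V dC/dt = Q(C_in − C) − k V C.
This is linear with rate a = Q/V + k = 0.24689 min⁻¹.
C_ss = Q C_in/(Q + kV) = 2.3704 g/L; C(t) = C_ss + (C₀ − C_ss) e^(−a t).
C(6.25) = 2.3704 + (4.5596)·e^(−0.24689·6.25) = 2.3704 + (4.5596)·0.21373 = 3.3450 g/L.

3.34 g/L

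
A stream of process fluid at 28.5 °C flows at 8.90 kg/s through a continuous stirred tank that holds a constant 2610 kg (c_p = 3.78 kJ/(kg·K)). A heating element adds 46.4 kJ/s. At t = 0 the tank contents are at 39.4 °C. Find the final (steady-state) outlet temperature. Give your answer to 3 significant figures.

29.9 °C

Heat balance on the well-mixed liquid: M c_p dT/dt = ṁ c_p (T_in − T) + 46.4.
At steady state dT/dt = 0 ⇒ T_ss = T_in + Q̇/(ṁ c_p) = 28.5 + 46.4/(8.90·3.78) = 29.879 °C.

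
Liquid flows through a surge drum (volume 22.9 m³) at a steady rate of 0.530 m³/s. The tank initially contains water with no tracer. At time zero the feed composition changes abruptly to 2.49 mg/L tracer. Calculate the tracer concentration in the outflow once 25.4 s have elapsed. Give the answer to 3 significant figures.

1.11 mg/L

Species balance on the tank: V dC/dt = Q(C_in − C).
So dC/dt = (C_in − C)/τ with τ = V/Q = 22.9/0.530 = 43.208 s.
Solution: C(t) = C_in + (C₀ − C_in) e^(−t/τ).
C(25.4) = 2.49 + (0 − 2.49)·e^(−25.4/43.208) = 2.49 + (-2.4900)·0.55551 = 1.1068 mg/L.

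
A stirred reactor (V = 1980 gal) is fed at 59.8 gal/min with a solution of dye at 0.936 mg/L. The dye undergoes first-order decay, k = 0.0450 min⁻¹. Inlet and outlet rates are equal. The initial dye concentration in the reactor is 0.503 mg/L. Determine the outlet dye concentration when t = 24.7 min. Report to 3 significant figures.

Species balance: V dC/dt = Q C_in − Q C − k V C.
dC/dt = (Q/V) C_in − (Q/V + k) C; effective rate a = Q/V + k = 0.030202 + 0.0450 = 0.075202 min⁻¹.
C_ss = Q C_in/(Q + kV) = 0.37591 mg/L; C(t) = C_ss + (C₀ − C_ss) e^(−a t).
C(24.7) = 0.37591 + (0.12709)·e^(−0.075202·24.7) = 0.37591 + (0.12709)·0.15606 = 0.39574 mg/L.

0.396 mg/L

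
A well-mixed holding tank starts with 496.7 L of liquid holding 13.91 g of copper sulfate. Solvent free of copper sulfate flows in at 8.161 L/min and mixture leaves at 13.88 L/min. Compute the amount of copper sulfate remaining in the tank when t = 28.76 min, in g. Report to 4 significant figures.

Let m(t) be the amount of copper sulfate. Volume: V(t) = V₀ + (Q_in − Q_out) t = 496.7 − 5.71900 t; V(28.76) = 332.222 L.
Solute balance: dm/dt = 0 − Q_out C = −Q_out m/V(t).
dm/m = −Q_out dt/(V₀ − 5.71900 t); integrating gives ln(m/m₀) = −(Q_out/(Q_in−Q_out)) ln(V/V₀).
m = m₀ (V₀/V)^(Q_out/(Q_in−Q_out)) = 13.91 × (496.7/332.222)^(-2.42700) = 5.24098 g.

5.241 g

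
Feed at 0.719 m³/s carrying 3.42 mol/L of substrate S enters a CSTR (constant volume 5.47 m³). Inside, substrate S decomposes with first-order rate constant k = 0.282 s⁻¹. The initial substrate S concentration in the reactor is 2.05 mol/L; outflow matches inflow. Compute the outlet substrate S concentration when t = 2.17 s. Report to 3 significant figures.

1.48 mol/L

Accumulation = in − out − consumed: V dC/dt = Q C_in − Q C − k V C.
dC/dt = (Q/V) C_in − (Q/V + k) C; effective rate a = Q/V + k = 0.13144 + 0.282 = 0.41344 s⁻¹.
C_ss = Q C_in/(Q + kV) = 1.0873 mol/L; C(t) = C_ss + (C₀ − C_ss) e^(−a t).
C(2.17) = 1.0873 + (0.96270)·e^(−0.41344·2.17) = 1.0873 + (0.96270)·0.40772 = 1.4798 mol/L.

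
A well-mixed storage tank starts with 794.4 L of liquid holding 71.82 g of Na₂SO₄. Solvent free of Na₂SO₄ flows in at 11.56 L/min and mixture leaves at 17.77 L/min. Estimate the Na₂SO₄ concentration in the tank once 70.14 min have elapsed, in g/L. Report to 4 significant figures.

Total volume: dV/dt = Q_in − Q_out = -6.21000 L/min, so V(t) = 794.4 − 6.21000 t and V(70.14) = 358.831 L.
No Na₂SO₄ enters, so dm/dt = −Q_out · (m/V).
dm/m = −Q_out dt/(V₀ − 6.21000 t); integrating gives ln(m/m₀) = −(Q_out/(Q_in−Q_out)) ln(V/V₀).
m = m₀ (V₀/V)^(Q_out/(Q_in−Q_out)) = 71.82 × (794.4/358.831)^(-2.86151) = 7.38915 g.
C = m/V = 7.38915/358.831 = 0.0205923 g/L.

0.02059 g/L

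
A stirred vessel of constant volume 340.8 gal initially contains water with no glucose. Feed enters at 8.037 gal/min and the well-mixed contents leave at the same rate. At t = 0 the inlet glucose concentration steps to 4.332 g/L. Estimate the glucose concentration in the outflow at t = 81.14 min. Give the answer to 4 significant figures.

Unsteady species balance (constant V, well mixed): V dC/dt = Q(C_in − C).
Time constant τ = V/Q = 340.8/8.037 = 42.4039 min.
Solution: C(t) = C_in + (C₀ − C_in) e^(−t/τ).
C(81.14) = 4.332 + (0 − 4.332)·e^(−81.14/42.4039) = 4.332 + (-4.33200)·0.147562 = 3.69276 g/L.

3.693 g/L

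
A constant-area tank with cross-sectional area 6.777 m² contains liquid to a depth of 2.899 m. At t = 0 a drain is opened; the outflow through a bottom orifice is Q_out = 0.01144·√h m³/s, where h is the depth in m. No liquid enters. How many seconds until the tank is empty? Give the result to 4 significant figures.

With no inflow, A dh/dt = −0.01144 √h.
This is separable: 2 d(√h)/dt = −0.01144/A, so √h = √h₀ − (0.01144/(2A)) t.
Tank is empty when √h = 0: t_empty = 2A√h₀/0.01144.
t_empty = 2·6.777·√2.899/0.01144 = 13.5540·1.70265/0.01144 = 2017.28 s.

2017 s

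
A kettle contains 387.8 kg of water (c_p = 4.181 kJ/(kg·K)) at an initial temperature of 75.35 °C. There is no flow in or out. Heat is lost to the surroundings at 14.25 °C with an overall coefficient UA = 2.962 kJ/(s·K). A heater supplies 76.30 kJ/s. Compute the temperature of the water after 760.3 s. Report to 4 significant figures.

Lumped-capacitance energy balance: M c_p dT/dt = UA(T_amb − T) + Q̇.
dT/dt = (T_ss − T)/τ with T_ss = T_amb + Q̇/UA = 14.25 + 76.30/2.962 = 40.0096 °C, τ = M c_p/UA = 387.8·4.181/2.962 = 547.398 s.
This is linear first-order; T(t) = T_ss + (T₀ − T_ss) e^(−t/τ).
T(760.3) = 40.0096 + (35.3404)·0.249341 = 48.8214 °C.

48.82 °C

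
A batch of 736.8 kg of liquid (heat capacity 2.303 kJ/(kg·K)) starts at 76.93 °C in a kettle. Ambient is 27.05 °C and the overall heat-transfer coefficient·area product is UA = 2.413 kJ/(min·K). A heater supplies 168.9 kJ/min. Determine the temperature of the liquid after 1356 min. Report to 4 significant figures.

M c_p dT/dt = −UA(T − T_amb) + Q̇.
dT/dt = (T_ss − T)/τ with T_ss = T_amb + Q̇/UA = 27.05 + 168.9/2.413 = 97.0459 °C, τ = M c_p/UA = 736.8·2.303/2.413 = 703.212 min.
T approaches T_ss exponentially: T(t) = T_ss + (T₀ − T_ss) e^(−t/τ).
T(1356) = 97.0459 + (-20.1159)·0.145396 = 94.1211 °C.

94.12 °C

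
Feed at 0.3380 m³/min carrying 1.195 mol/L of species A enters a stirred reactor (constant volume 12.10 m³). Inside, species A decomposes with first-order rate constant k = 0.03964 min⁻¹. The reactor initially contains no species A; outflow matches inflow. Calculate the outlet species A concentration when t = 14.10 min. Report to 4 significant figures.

Species balance: V dC/dt = Q C_in − Q C − k V C.
dC/dt = (Q/V) C_in − (Q/V + k) C; effective rate a = Q/V + k = 0.0279339 + 0.03964 = 0.0675739 min⁻¹.
C_ss = Q C_in/(Q + kV) = 0.493992 mol/L; C(t) = C_ss + (C₀ − C_ss) e^(−a t).
C(14.10) = 0.493992 + (-0.493992)·e^(−0.0675739·14.10) = 0.493992 + (-0.493992)·0.385663 = 0.303478 mol/L.

0.3035 mol/L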